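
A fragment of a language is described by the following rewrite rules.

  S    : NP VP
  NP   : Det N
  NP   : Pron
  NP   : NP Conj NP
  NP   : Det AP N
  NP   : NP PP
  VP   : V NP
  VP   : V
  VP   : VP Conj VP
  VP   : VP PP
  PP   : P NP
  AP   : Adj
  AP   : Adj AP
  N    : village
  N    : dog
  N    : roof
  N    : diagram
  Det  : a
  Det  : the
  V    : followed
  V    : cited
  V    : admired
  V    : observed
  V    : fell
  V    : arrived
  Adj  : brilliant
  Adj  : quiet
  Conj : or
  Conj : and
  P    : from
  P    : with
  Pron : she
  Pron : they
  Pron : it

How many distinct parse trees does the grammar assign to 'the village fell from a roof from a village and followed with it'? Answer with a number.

Two of the 4 distinct bracketings:
[S [NP [Det the] [N village]] [VP [VP [VP [V fell]] [PP [P from] [NP [NP [Det a] [N roof]] [PP [P from] [NP [Det a] [N village]]]]]] [Conj and] [VP [VP [V followed]] [PP [P with] [NP [Pron it]]]]]]
[S [NP [Det the] [N village]] [VP [VP [VP [VP [V fell]] [PP [P from] [NP [Det a] [N roof]]]] [PP [P from] [NP [Det a] [N village]]]] [Conj and] [VP [VP [V followed]] [PP [P with] [NP [Pron it]]]]]]
The difference turns on whether NP → NP PP is used at the relevant span, versus an alternative expansion of NP.

4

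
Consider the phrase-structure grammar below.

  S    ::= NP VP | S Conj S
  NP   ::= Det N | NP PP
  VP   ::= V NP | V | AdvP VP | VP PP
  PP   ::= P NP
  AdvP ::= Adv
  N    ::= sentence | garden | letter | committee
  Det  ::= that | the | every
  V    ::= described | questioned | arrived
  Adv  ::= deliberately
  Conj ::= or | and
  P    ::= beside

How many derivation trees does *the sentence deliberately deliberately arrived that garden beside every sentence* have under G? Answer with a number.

Two of the 4 distinct bracketings:
[S [NP [Det the] [N sentence]] [VP [AdvP [Adv deliberately]] [VP [AdvP [Adv deliberately]] [VP [V arrived] [NP [NP [Det that] [N garden]] [PP [P beside] [NP [Det every] [N sentence]]]]]]]]
[S [NP [Det the] [N sentence]] [VP [AdvP [Adv deliberately]] [VP [AdvP [Adv deliberately]] [VP [VP [V arrived] [NP [Det that] [N garden]]] [PP [P beside] [NP [Det every] [N sentence]]]]]]]
The difference turns on whether NP → NP PP is used at the relevant span, versus an alternative expansion of NP.

4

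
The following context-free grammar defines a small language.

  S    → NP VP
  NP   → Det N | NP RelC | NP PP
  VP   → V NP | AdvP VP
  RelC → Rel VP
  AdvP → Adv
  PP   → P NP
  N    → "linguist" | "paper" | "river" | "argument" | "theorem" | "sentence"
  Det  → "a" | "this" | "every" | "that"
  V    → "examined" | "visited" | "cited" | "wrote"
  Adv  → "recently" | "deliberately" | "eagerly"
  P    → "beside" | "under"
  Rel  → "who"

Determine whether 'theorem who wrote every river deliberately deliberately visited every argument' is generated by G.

For S → NP VP, no prefix of the string parses as an NP.

Ungrammatical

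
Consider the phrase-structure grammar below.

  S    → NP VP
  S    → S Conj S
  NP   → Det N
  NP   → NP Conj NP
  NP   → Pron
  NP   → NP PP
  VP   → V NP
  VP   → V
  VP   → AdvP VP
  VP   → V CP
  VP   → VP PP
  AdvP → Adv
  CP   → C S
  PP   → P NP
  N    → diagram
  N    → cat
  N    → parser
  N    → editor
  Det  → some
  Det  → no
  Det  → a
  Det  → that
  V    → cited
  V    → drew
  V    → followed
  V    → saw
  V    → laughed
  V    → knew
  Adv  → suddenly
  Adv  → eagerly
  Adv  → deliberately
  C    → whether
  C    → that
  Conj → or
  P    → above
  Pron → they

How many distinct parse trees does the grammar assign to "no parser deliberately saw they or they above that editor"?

4

Two of the 4 distinct bracketings:
[S [NP [Det no] [N parser]] [VP [AdvP [Adv deliberately]] [VP [V saw] [NP [NP [Pron they]] [Conj or] [NP [NP [Pron they]] [PP [P above] [NP [Det that] [N editor]]]]]]]]
[S [NP [Det no] [N parser]] [VP [AdvP [Adv deliberately]] [VP [V saw] [NP [NP [NP [Pron they]] [Conj or] [NP [Pron they]]] [PP [P above] [NP [Det that] [N editor]]]]]]]
The trees differ in how a recursive rule is bracketed over the same span.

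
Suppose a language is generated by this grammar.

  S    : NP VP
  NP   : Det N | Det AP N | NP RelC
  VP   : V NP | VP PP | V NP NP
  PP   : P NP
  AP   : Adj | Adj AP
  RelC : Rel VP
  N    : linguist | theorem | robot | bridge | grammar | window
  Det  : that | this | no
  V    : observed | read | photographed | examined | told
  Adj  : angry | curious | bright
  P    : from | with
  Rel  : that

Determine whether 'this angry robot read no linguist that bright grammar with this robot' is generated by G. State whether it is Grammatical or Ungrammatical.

Grammatical

S
  NP
    Det: this
    AP
      Adj: angry
    N: robot
  VP
    VP
      V: read
      NP
        Det: no
        N: linguist
      NP
        Det: that
        AP
          Adj: bright
        N: grammar
    PP
      P: with
      NP
        Det: this
        N: robot
The bracketing above is licensed at every node by one of the given productions, with S at the root.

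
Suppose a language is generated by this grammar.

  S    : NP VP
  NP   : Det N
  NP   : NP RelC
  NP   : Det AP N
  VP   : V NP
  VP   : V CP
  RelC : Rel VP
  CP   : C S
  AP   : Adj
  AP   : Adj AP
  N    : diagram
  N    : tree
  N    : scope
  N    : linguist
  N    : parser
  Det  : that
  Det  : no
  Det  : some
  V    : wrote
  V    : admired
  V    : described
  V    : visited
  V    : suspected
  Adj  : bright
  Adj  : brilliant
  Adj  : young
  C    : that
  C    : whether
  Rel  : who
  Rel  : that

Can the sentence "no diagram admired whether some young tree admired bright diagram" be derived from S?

A V word can never sit immediately before an Adj word in any string this grammar generates, so the substring 'admired bright' rules out a derivation.

Ungrammatical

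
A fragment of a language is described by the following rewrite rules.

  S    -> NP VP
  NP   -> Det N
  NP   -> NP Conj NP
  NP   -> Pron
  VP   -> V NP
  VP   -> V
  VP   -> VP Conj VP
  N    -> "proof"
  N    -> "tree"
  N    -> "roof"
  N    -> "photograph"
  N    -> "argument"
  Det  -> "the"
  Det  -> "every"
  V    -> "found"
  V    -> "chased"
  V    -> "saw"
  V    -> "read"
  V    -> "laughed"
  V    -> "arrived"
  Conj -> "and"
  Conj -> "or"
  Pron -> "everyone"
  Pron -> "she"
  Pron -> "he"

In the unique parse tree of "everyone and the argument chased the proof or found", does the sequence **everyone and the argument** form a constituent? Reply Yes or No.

[S [NP [NP [Pron everyone]] [Conj and] [NP [Det the] [N argument]]] [VP [VP [V chased] [NP [Det the] [N proof]]] [Conj or] [VP [V found]]]]
The words 'everyone and the argument' are exhaustively dominated by a single NP node (built by NP → NP Conj NP), so they form a constituent.

Yes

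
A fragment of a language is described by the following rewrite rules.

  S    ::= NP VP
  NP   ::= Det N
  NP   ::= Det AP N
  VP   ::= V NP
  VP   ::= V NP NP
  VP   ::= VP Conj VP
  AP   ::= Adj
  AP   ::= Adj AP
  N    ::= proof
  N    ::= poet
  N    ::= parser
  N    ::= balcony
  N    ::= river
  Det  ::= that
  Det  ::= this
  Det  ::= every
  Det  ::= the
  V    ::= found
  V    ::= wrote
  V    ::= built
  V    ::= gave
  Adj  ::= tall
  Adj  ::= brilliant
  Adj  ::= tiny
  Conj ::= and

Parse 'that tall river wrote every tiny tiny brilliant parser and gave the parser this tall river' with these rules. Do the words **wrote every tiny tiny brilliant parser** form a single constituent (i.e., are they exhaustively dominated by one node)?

[S [NP [Det that] [AP [Adj tall]] [N river]] [VP [VP [V wrote] [NP [Det every] [AP [Adj tiny] [AP [Adj tiny] [AP [Adj brilliant]]]] [N parser]]] [Conj and] [VP [V gave] [NP [Det the] [N parser]] [NP [Det this] [AP [Adj tall]] [N river]]]]]
The words 'wrote every tiny tiny brilliant parser' are exhaustively dominated by a single VP node (built by VP → V NP), so they form a constituent.

Yes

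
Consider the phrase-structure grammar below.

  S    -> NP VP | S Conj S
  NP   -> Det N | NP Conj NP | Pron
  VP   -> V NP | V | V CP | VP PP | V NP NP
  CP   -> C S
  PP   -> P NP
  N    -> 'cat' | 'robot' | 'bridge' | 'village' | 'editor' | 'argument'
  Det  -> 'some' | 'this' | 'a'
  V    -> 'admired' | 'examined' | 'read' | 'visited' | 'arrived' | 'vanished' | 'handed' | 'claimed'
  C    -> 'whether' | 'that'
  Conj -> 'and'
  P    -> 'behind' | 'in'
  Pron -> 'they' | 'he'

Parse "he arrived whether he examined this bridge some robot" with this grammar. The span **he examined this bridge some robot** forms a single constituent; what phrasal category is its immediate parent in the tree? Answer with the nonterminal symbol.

S
  NP
    Pron: he
  VP
    V: arrived
    CP
      C: whether
      S
        NP
          Pron: he
        VP
          V: examined
          NP
            Det: this
            N: bridge
          NP
            Det: some
            N: robot
The span 'he examined this bridge some robot' is the S node built by S → NP VP.
Its mother is the CP built by CP → C S.

CP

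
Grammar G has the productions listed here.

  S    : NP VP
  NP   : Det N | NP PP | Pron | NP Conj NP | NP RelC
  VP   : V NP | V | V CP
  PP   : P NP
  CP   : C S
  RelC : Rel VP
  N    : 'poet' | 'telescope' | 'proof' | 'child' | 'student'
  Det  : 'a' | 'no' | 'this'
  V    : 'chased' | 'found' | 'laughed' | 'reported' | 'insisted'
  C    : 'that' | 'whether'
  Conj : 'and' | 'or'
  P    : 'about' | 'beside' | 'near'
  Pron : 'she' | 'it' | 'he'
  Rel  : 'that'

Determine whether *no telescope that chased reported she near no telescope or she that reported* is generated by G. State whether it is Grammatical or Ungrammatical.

Grammatical

S
  NP
    NP
      Det: no
      N: telescope
    RelC
      Rel: that
      VP
        V: chased
  VP
    V: reported
    NP
      NP
        Pron: she
      PP
        P: near
        NP
          NP
            Det: no
            N: telescope
          Conj: or
          NP
            NP
              Pron: she
            RelC
              Rel: that
              VP
                V: reported
Each bracket corresponds to one application of a listed rule, so the string is derivable from S.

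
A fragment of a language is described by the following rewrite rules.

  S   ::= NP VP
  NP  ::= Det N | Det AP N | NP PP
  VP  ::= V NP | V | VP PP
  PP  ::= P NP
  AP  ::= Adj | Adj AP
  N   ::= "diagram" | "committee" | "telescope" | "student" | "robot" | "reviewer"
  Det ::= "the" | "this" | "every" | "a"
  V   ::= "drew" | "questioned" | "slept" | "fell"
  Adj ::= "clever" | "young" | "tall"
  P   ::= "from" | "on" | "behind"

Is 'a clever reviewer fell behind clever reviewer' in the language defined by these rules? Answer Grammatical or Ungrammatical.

A P word can never sit immediately before an Adj word in any string this grammar generates, so the substring 'behind clever' rules out a derivation.

Ungrammatical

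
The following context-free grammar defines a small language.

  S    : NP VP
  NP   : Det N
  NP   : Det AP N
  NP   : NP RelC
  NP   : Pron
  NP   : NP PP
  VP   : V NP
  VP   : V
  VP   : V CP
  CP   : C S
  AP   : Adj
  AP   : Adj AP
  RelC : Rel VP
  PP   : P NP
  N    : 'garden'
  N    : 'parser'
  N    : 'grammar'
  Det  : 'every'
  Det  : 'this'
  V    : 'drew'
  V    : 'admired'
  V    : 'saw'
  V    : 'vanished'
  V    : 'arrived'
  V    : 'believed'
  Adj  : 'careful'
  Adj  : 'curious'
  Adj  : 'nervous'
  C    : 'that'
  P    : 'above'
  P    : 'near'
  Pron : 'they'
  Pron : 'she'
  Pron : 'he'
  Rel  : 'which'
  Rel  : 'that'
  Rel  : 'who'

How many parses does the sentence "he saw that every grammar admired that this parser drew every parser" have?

1

[S [NP [Pron he]] [VP [V saw] [CP [C that] [S [NP [Det every] [N grammar]] [VP [V admired] [CP [C that] [S [NP [Det this] [N parser]] [VP [V drew] [NP [Det every] [N parser]]]]]]]]]]
No rule offers an alternative attachment or grouping for any span, so this is the only derivation.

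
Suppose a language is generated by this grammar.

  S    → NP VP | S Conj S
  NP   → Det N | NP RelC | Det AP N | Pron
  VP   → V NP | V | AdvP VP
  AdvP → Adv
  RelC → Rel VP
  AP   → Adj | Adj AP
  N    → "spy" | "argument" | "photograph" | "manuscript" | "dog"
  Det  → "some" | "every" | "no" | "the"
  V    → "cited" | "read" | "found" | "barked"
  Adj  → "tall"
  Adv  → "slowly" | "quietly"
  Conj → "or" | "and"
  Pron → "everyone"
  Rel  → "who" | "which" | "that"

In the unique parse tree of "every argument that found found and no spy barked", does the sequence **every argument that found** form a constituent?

[S [S [NP [NP [Det every] [N argument]] [RelC [Rel that] [VP [V found]]]] [VP [V found]]] [Conj and] [S [NP [Det no] [N spy]] [VP [V barked]]]]
The words 'every argument that found' are exhaustively dominated by a single NP node (built by NP → NP RelC), so they form a constituent.

Yes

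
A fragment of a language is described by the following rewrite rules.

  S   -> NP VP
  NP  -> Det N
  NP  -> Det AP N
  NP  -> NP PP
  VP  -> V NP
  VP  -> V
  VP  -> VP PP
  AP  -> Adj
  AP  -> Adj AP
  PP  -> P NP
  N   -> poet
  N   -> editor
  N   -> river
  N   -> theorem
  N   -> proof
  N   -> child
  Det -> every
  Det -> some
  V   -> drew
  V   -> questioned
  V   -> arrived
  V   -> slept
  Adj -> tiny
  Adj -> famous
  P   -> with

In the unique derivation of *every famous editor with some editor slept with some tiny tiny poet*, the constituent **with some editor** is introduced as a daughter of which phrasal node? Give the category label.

NP

S
  NP
    NP
      Det: every
      AP
        Adj: famous
      N: editor
    PP
      P: with
      NP
        Det: some
        N: editor
  VP
    VP
      V: slept
    PP
      P: with
      NP
        Det: some
        AP
          Adj: tiny
          AP
            Adj: tiny
        N: poet
The span 'with some editor' is the PP node built by PP → P NP.
Its mother is the NP built by NP → NP PP.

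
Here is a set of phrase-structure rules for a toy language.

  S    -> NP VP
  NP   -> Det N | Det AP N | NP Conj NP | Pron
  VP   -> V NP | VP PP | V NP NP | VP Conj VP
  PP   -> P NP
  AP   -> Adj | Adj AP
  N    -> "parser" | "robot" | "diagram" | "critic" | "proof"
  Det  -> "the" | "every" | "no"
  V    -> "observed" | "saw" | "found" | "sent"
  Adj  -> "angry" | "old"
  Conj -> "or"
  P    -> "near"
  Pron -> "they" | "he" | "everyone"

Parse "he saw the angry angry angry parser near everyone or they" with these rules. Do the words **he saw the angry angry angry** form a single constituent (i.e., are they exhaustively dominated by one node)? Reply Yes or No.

[S [NP [Pron he]] [VP [VP [V saw] [NP [Det the] [AP [Adj angry] [AP [Adj angry] [AP [Adj angry]]]] [N parser]]] [PP [P near] [NP [NP [Pron everyone]] [Conj or] [NP [Pron they]]]]]]
The smallest constituent containing 'he saw the angry angry angry' is the S spanning 'he saw the angry angry angry parser near everyone or they'; no single node in the tree dominates exactly the given words.

No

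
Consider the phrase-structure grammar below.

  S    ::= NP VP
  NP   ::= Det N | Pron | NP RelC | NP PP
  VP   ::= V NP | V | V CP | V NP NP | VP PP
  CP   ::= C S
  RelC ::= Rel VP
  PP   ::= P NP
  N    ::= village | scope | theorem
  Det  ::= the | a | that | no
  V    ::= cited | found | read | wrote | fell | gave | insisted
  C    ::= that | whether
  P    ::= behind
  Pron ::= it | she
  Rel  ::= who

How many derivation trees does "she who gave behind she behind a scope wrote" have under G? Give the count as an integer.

Two of the 5 distinct bracketings:
[S [NP [NP [Pron she]] [RelC [Rel who] [VP [VP [V gave]] [PP [P behind] [NP [NP [Pron she]] [PP [P behind] [NP [Det a] [N scope]]]]]]]] [VP [V wrote]]]
[S [NP [NP [Pron she]] [RelC [Rel who] [VP [VP [VP [V gave]] [PP [P behind] [NP [Pron she]]]] [PP [P behind] [NP [Det a] [N scope]]]]]] [VP [V wrote]]]
The difference turns on whether NP → NP PP is used at the relevant span, versus an alternative expansion of NP.

5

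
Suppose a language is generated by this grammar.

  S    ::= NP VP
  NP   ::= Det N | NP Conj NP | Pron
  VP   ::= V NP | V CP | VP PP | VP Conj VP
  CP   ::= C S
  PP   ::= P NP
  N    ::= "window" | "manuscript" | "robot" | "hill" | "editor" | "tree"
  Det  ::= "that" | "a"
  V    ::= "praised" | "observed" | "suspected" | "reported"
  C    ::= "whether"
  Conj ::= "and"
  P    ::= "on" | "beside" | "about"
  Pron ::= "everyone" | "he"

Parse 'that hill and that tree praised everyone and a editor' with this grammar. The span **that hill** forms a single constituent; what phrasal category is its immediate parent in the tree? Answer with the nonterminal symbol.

S
  NP
    NP
      Det: that
      N: hill
    Conj: and
    NP
      Det: that
      N: tree
  VP
    V: praised
    NP
      NP
        Pron: everyone
      Conj: and
      NP
        Det: a
        N: editor
The span 'that hill' is the NP node built by NP → Det N.
Its mother is the NP built by NP → NP Conj NP.

NP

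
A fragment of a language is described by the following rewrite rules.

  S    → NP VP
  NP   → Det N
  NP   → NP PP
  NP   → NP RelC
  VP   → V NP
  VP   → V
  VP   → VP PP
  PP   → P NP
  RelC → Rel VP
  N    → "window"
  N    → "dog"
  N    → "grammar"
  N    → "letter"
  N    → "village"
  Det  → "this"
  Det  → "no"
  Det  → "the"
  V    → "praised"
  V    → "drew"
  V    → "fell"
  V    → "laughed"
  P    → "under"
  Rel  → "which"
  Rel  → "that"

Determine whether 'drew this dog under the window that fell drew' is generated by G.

Ungrammatical

For S → NP VP, no prefix of the string parses as an NP.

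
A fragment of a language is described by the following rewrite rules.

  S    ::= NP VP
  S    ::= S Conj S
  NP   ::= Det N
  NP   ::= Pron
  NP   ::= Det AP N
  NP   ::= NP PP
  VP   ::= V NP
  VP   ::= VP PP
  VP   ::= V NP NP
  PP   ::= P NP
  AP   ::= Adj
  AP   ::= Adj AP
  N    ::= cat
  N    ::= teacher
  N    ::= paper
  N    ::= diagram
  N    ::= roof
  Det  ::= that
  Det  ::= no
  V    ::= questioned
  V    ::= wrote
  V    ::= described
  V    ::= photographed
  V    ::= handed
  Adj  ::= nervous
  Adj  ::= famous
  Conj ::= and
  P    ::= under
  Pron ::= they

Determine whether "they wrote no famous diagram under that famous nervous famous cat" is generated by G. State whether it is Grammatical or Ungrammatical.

Grammatical

[S [NP [Pron they]] [VP [V wrote] [NP [NP [Det no] [AP [Adj famous]] [N diagram]] [PP [P under] [NP [Det that] [AP [Adj famous] [AP [Adj nervous] [AP [Adj famous]]]] [N cat]]]]]]
Every word is introduced by a lexical rule and the phrasal rules combine the resulting categories into a single S.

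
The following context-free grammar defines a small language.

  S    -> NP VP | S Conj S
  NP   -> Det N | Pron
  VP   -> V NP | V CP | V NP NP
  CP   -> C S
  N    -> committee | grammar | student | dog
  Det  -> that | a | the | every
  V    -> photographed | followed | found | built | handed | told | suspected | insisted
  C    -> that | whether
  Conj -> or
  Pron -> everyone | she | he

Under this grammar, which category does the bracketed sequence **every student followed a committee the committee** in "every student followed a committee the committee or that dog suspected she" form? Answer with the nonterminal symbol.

[S [S [NP [Det every] [N student]] [VP [V followed] [NP [Det a] [N committee]] [NP [Det the] [N committee]]]] [Conj or] [S [NP [Det that] [N dog]] [VP [V suspected] [NP [Pron she]]]]]
The span 'every student followed a committee the committee' is the S node built by S → NP VP.

S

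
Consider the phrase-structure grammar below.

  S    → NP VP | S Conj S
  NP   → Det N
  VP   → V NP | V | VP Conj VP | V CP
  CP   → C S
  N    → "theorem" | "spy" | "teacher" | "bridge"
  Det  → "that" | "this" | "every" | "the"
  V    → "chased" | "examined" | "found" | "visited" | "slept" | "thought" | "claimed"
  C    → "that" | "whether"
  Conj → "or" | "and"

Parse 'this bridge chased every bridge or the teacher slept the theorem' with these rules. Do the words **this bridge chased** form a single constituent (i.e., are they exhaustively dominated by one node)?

No

[S [S [NP [Det this] [N bridge]] [VP [V chased] [NP [Det every] [N bridge]]]] [Conj or] [S [NP [Det the] [N teacher]] [VP [V slept] [NP [Det the] [N theorem]]]]]
The smallest constituent containing 'this bridge chased' is the S spanning 'this bridge chased every bridge'; no single node in the tree dominates exactly the given words.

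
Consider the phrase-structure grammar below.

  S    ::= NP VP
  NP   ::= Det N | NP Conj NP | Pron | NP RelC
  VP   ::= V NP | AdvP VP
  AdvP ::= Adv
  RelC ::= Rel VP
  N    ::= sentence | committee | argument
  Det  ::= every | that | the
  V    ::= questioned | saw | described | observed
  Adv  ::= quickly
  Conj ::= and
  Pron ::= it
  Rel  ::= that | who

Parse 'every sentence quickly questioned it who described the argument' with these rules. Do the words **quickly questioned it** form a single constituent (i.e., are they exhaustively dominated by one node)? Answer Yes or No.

[S [NP [Det every] [N sentence]] [VP [AdvP [Adv quickly]] [VP [V questioned] [NP [NP [Pron it]] [RelC [Rel who] [VP [V described] [NP [Det the] [N argument]]]]]]]]
The smallest constituent containing 'quickly questioned it' is the VP spanning 'quickly questioned it who described the argument'; no single node in the tree dominates exactly the given words.

No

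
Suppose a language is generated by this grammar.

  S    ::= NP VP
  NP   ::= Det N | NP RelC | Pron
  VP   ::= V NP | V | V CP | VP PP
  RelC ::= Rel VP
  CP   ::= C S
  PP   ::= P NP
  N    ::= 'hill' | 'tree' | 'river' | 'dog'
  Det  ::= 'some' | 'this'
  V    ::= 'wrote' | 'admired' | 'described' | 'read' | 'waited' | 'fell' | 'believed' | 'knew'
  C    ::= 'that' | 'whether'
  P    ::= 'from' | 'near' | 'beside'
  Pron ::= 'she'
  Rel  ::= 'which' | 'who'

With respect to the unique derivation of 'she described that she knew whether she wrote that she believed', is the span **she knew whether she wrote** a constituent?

[S [NP [Pron she]] [VP [V described] [CP [C that] [S [NP [Pron she]] [VP [V knew] [CP [C whether] [S [NP [Pron she]] [VP [V wrote] [CP [C that] [S [NP [Pron she]] [VP [V believed]]]]]]]]]]]]
The smallest constituent containing 'she knew whether she wrote' is the S spanning 'she knew whether she wrote that she believed'; no single node in the tree dominates exactly the given words.

No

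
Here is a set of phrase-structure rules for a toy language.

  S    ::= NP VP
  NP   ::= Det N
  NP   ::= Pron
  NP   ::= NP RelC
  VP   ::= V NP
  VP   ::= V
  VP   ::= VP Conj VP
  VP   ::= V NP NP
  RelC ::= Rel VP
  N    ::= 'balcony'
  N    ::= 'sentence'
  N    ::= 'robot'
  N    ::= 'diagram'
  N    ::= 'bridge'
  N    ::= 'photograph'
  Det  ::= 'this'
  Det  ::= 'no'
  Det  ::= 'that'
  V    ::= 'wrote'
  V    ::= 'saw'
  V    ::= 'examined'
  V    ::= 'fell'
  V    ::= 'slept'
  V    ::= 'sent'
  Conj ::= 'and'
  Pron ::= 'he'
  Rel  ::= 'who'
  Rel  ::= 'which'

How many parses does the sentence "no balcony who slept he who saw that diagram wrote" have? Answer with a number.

Two of the 3 distinct bracketings:
[S [NP [NP [Det no] [N balcony]] [RelC [Rel who] [VP [V slept] [NP [NP [Pron he]] [RelC [Rel who] [VP [V saw] [NP [Det that] [N diagram]]]]]]]] [VP [V wrote]]]
[S [NP [NP [Det no] [N balcony]] [RelC [Rel who] [VP [V slept] [NP [NP [Pron he]] [RelC [Rel who] [VP [V saw]]]] [NP [Det that] [N diagram]]]]] [VP [V wrote]]]
The difference turns on whether VP → V NP is used at the relevant span, versus an alternative expansion of VP.

3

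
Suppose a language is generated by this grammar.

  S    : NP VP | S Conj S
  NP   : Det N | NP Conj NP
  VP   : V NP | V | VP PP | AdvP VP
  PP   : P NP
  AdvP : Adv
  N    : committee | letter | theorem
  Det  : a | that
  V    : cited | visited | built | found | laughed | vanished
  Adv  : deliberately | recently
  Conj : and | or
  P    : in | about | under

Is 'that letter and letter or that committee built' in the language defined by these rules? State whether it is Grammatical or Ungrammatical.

Ungrammatical

A Conj word can never sit immediately before an N word in any string this grammar generates, so the substring 'and letter' rules out a derivation.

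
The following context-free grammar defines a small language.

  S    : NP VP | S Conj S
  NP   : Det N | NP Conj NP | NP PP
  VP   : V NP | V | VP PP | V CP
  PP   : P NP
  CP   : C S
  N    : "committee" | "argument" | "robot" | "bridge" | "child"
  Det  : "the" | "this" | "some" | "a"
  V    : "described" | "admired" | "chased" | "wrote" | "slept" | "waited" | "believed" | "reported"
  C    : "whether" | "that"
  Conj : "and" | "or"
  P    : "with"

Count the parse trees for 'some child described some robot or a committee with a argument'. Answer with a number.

Two of the 3 distinct bracketings:
[S [NP [Det some] [N child]] [VP [V described] [NP [NP [Det some] [N robot]] [Conj or] [NP [NP [Det a] [N committee]] [PP [P with] [NP [Det a] [N argument]]]]]]]
[S [NP [Det some] [N child]] [VP [V described] [NP [NP [NP [Det some] [N robot]] [Conj or] [NP [Det a] [N committee]]] [PP [P with] [NP [Det a] [N argument]]]]]]
The trees differ in how a recursive rule is bracketed over the same span.

3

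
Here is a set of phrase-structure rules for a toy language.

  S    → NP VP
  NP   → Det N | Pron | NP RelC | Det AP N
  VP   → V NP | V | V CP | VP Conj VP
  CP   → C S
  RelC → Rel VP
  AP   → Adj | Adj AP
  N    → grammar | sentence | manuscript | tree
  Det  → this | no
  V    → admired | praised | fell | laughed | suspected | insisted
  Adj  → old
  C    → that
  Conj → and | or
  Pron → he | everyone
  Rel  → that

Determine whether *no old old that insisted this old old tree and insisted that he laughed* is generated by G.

An Adj word can never sit immediately before a C/Rel word in any string this grammar generates, so the substring 'old that' rules out a derivation.

Ungrammatical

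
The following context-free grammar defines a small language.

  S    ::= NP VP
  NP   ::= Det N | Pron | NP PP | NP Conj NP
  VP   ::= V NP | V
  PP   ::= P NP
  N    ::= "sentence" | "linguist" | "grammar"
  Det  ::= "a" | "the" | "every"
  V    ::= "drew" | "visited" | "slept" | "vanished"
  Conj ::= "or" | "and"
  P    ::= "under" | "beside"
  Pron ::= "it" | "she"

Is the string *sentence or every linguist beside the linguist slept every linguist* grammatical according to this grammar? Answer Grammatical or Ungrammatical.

Ungrammatical

For S → NP VP, no prefix of the string parses as an NP.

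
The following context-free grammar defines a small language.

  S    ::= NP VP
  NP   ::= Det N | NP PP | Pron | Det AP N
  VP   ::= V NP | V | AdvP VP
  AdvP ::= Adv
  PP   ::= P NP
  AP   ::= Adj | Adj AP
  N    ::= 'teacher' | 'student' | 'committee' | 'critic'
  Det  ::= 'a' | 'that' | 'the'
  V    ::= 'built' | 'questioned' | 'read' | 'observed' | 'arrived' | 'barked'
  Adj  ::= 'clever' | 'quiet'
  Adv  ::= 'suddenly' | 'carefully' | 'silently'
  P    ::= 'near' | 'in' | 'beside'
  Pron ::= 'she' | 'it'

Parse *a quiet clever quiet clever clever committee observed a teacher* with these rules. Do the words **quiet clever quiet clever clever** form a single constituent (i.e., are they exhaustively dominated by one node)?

Yes

[S [NP [Det a] [AP [Adj quiet] [AP [Adj clever] [AP [Adj quiet] [AP [Adj clever] [AP [Adj clever]]]]]] [N committee]] [VP [V observed] [NP [Det a] [N teacher]]]]
The words 'quiet clever quiet clever clever' are exhaustively dominated by a single AP node (built by AP → Adj AP), so they form a constituent.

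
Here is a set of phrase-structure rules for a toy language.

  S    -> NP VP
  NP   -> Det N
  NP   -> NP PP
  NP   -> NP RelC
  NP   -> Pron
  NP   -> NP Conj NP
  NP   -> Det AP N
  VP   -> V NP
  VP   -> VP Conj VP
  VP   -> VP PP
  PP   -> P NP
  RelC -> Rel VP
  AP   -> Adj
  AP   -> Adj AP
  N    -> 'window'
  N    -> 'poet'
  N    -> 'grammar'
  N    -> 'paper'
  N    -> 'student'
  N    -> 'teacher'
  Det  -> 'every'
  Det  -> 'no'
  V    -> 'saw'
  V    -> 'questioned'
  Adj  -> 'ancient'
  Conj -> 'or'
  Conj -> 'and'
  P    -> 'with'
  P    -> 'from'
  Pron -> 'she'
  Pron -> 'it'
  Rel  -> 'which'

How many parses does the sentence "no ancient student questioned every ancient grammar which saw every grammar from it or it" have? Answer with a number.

8

Two of the 8 distinct bracketings:
[S [NP [Det no] [AP [Adj ancient]] [N student]] [VP [V questioned] [NP [NP [NP [Det every] [AP [Adj ancient]] [N grammar]] [RelC [Rel which] [VP [V saw] [NP [Det every] [N grammar]]]]] [PP [P from] [NP [NP [Pron it]] [Conj or] [NP [Pron it]]]]]]]
[S [NP [Det no] [AP [Adj ancient]] [N student]] [VP [V questioned] [NP [NP [Det every] [AP [Adj ancient]] [N grammar]] [RelC [Rel which] [VP [V saw] [NP [NP [Det every] [N grammar]] [PP [P from] [NP [NP [Pron it]] [Conj or] [NP [Pron it]]]]]]]]]]
The trees differ in how a recursive rule is bracketed over the same span.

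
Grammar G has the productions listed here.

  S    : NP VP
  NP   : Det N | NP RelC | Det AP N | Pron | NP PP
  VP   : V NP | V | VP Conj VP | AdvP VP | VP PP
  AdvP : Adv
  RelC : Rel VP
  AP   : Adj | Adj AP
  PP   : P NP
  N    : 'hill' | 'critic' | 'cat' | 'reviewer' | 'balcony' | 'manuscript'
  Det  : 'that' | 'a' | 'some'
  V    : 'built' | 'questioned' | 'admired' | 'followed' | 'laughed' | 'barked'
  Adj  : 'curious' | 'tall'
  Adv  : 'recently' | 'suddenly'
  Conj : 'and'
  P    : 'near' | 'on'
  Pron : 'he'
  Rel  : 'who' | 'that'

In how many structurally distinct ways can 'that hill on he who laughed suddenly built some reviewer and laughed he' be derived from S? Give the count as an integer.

Two of the 4 distinct bracketings:
[S [NP [NP [NP [Det that] [N hill]] [PP [P on] [NP [Pron he]]]] [RelC [Rel who] [VP [V laughed]]]] [VP [VP [AdvP [Adv suddenly]] [VP [V built] [NP [Det some] [N reviewer]]]] [Conj and] [VP [V laughed] [NP [Pron he]]]]]
[S [NP [NP [NP [Det that] [N hill]] [PP [P on] [NP [Pron he]]]] [RelC [Rel who] [VP [V laughed]]]] [VP [AdvP [Adv suddenly]] [VP [VP [V built] [NP [Det some] [N reviewer]]] [Conj and] [VP [V laughed] [NP [Pron he]]]]]]
The trees differ in how a recursive rule is bracketed over the same span.

4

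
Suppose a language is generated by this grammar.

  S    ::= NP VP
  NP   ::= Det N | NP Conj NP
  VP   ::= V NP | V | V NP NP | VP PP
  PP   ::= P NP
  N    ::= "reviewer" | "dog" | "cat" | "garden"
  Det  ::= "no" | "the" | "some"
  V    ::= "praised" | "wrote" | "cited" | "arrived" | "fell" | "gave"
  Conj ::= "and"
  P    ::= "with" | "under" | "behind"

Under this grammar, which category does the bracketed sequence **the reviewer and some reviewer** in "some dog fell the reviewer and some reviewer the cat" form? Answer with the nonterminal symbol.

NP

[S [NP [Det some] [N dog]] [VP [V fell] [NP [NP [Det the] [N reviewer]] [Conj and] [NP [Det some] [N reviewer]]] [NP [Det the] [N cat]]]]
The span 'the reviewer and some reviewer' is the NP node built by NP → NP Conj NP.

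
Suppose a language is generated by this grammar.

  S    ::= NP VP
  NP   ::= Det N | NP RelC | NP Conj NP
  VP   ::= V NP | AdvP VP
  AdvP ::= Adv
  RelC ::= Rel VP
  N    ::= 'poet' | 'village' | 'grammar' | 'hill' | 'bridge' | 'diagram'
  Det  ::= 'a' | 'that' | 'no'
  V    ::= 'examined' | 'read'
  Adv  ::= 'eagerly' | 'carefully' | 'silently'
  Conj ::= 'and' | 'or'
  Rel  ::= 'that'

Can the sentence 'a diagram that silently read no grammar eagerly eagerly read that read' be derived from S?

Ungrammatical

For S → NP VP, every NP-prefix leaves a non-VP remainder: after 'a diagram' the remainder is not a VP; after 'a diagram that silently read no grammar' the remainder is not a VP.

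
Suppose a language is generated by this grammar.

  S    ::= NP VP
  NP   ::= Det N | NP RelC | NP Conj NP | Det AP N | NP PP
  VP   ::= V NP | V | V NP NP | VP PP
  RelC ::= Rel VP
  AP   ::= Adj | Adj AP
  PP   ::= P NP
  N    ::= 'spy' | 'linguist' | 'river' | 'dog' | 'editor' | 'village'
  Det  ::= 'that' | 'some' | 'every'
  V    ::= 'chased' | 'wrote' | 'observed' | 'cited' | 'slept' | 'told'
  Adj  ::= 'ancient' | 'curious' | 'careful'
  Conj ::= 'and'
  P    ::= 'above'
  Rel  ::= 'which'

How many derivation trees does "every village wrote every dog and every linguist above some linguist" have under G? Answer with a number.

Two of the 3 distinct bracketings:
[S [NP [Det every] [N village]] [VP [V wrote] [NP [NP [Det every] [N dog]] [Conj and] [NP [NP [Det every] [N linguist]] [PP [P above] [NP [Det some] [N linguist]]]]]]]
[S [NP [Det every] [N village]] [VP [V wrote] [NP [NP [NP [Det every] [N dog]] [Conj and] [NP [Det every] [N linguist]]] [PP [P above] [NP [Det some] [N linguist]]]]]]
The trees differ in how a recursive rule is bracketed over the same span.

3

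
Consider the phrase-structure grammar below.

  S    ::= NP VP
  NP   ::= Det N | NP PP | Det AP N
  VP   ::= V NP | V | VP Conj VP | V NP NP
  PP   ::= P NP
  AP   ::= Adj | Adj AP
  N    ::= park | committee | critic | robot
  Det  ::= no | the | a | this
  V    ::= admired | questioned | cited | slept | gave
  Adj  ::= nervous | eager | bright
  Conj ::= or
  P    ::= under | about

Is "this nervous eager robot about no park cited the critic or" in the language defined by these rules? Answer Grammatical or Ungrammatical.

For S → NP VP, every NP-prefix leaves a non-VP remainder: after 'this nervous eager robot' the remainder is not a VP; after 'this nervous eager robot about no park' the remainder is not a VP.

Ungrammatical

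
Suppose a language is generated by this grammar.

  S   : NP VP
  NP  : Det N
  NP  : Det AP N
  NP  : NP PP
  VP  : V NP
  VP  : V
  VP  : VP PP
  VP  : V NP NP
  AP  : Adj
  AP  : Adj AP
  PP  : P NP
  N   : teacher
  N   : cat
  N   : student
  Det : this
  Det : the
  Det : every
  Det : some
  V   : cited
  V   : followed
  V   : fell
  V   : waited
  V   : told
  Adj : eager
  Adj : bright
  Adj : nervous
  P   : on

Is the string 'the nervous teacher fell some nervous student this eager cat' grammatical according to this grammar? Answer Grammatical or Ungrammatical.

Grammatical

S
  NP
    Det: the
    AP
      Adj: nervous
    N: teacher
  VP
    V: fell
    NP
      Det: some
      AP
        Adj: nervous
      N: student
    NP
      Det: this
      AP
        Adj: eager
      N: cat
Every word is introduced by a lexical rule and the phrasal rules combine the resulting categories into a single S.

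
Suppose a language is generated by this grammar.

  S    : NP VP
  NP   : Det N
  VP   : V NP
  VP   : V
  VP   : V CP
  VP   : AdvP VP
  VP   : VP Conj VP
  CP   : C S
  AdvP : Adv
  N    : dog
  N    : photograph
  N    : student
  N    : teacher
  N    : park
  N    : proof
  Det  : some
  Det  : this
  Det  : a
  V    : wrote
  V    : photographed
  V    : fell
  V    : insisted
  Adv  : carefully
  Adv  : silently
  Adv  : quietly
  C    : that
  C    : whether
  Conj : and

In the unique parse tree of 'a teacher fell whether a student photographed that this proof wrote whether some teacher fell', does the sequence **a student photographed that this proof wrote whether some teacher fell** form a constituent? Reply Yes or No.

Yes

[S [NP [Det a] [N teacher]] [VP [V fell] [CP [C whether] [S [NP [Det a] [N student]] [VP [V photographed] [CP [C that] [S [NP [Det this] [N proof]] [VP [V wrote] [CP [C whether] [S [NP [Det some] [N teacher]] [VP [V fell]]]]]]]]]]]]
The words 'a student photographed that this proof wrote whether some teacher fell' are exhaustively dominated by a single S node (built by S → NP VP), so they form a constituent.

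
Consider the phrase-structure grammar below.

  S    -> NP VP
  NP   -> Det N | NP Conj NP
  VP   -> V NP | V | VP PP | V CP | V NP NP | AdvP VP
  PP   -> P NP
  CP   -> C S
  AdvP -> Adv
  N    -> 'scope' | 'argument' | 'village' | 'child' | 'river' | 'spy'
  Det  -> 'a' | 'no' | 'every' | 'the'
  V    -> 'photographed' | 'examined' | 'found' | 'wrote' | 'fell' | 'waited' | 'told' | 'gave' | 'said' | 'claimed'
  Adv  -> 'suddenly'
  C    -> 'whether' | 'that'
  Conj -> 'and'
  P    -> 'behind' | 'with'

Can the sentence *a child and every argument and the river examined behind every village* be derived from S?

Grammatical

[S [NP [NP [Det a] [N child]] [Conj and] [NP [NP [Det every] [N argument]] [Conj and] [NP [Det the] [N river]]]] [VP [VP [V examined]] [PP [P behind] [NP [Det every] [N village]]]]]
The bracketing above is licensed at every node by one of the given productions, with S at the root.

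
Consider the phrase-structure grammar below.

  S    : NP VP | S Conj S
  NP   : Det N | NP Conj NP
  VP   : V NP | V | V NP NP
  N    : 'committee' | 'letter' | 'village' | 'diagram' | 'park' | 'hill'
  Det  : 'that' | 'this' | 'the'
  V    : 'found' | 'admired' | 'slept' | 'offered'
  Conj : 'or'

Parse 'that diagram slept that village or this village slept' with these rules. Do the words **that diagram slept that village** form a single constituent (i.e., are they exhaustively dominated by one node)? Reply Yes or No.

Yes

[S [S [NP [Det that] [N diagram]] [VP [V slept] [NP [Det that] [N village]]]] [Conj or] [S [NP [Det this] [N village]] [VP [V slept]]]]
The words 'that diagram slept that village' are exhaustively dominated by a single S node (built by S → NP VP), so they form a constituent.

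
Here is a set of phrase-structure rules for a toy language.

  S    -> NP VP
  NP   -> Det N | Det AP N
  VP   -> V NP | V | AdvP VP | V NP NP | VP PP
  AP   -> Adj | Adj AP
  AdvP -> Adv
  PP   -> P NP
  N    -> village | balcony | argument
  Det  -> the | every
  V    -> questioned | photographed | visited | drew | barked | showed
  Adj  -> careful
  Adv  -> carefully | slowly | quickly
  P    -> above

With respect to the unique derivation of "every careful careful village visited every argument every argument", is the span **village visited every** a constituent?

No

[S [NP [Det every] [AP [Adj careful] [AP [Adj careful]]] [N village]] [VP [V visited] [NP [Det every] [N argument]] [NP [Det every] [N argument]]]]
The smallest constituent containing 'village visited every' is the S spanning 'every careful careful village visited every argument every argument'; no single node in the tree dominates exactly the given words.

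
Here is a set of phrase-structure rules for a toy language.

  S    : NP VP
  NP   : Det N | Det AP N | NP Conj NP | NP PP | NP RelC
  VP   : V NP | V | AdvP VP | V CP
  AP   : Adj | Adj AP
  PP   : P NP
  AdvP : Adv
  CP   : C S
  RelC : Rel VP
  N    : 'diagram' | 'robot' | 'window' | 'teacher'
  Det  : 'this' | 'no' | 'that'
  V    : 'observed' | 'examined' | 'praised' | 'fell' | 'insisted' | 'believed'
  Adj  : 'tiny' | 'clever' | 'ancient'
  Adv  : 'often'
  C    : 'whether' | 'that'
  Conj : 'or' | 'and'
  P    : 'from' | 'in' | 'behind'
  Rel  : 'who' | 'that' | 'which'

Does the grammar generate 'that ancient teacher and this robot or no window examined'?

Grammatical

[S [NP [NP [Det that] [AP [Adj ancient]] [N teacher]] [Conj and] [NP [NP [Det this] [N robot]] [Conj or] [NP [Det no] [N window]]]] [VP [V examined]]]
Each bracket corresponds to one application of a listed rule, so the string is derivable from S.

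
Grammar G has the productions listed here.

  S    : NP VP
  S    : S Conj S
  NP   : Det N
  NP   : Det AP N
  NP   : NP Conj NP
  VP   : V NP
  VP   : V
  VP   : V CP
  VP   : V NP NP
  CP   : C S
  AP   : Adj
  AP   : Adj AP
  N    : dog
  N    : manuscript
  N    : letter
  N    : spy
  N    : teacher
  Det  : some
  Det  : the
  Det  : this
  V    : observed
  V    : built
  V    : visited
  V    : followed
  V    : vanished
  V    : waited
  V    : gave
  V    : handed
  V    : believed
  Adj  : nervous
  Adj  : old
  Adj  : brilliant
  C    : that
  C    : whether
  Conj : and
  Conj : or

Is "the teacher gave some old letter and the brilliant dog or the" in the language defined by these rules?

Ungrammatical

For S → NP VP, the only prefix that parses as NP is 'the teacher', but the remainder 'gave some old letter and the brilliant dog or the' is not a VP under these rules. The alternative S rule S → S Conj S likewise has no satisfying split.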